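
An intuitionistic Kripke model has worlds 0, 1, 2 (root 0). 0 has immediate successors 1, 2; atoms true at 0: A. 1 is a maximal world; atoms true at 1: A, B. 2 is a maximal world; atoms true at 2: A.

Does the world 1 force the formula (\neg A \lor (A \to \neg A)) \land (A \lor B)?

1 \nVdash (\neg A \lor (A \to \neg A)) \land (A \lor B) since 1 fails \neg A \lor (A \to \neg A).

No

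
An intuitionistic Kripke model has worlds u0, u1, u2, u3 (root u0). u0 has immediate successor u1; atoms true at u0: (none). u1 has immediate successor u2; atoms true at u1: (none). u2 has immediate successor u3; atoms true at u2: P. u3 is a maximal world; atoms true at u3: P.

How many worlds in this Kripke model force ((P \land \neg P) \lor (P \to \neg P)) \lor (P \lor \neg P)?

2

u0: does not force it — u0 \nVdash ((P \land \neg P) \lor (P \to \neg P)) \lor (P \lor \neg P): neither disjunct is forced at u0.
u1: does not force it — u1 \nVdash ((P \land \neg P) \lor (P \to \neg P)) \lor (P \lor \neg P): neither disjunct is forced at u1.
u2: forces it.
u3: forces it.
Worlds forcing the formula: {u2, u3}.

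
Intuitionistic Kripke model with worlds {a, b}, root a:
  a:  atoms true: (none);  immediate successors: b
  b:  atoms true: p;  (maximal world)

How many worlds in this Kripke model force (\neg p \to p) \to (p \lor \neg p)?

a: does not force it — a \nVdash (\neg p \to p) \to (p \lor \neg p): already at a itself, a \Vdash \neg p \to p but a \nVdash p \lor \neg p.
b: forces it.
Worlds forcing the formula: {b}.

1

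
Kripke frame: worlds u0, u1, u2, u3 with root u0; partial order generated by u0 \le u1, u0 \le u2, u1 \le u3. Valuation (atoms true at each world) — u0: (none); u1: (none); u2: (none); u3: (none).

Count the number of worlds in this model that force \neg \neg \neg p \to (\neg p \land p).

0

u0: does not force it — u0 \nVdash \neg \neg \neg p \to (\neg p \land p): already at u0 itself, u0 \Vdash \neg \neg \neg p but u0 \nVdash \neg p \land p.
u1: does not force it — u1 \nVdash \neg \neg \neg p \to (\neg p \land p): already at u1 itself, u1 \Vdash \neg \neg \neg p but u1 \nVdash \neg p \land p.
u2: does not force it — u2 \nVdash \neg \neg \neg p \to (\neg p \land p): already at u2 itself, u2 \Vdash \neg \neg \neg p but u2 \nVdash \neg p \land p.
u3: does not force it.
Worlds forcing the formula: { }.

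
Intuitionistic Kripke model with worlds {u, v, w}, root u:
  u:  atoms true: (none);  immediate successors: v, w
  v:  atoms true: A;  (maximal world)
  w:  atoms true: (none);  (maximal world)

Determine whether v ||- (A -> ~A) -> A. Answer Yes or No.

Yes

v ||- (A -> ~A) -> A vacuously: no world accessible from v forces the antecedent A -> ~A.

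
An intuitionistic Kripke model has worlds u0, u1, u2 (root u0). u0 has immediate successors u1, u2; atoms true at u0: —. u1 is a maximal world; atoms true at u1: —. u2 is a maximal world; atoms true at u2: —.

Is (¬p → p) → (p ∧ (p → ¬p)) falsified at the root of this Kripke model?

u0 ⊩ (¬p → p) → (p ∧ (p → ¬p)) vacuously: no world accessible from u0 forces the antecedent ¬p → p.
So the root u0 forces (¬p → p) → (p ∧ (p → ¬p)); the model is not a countermodel.

No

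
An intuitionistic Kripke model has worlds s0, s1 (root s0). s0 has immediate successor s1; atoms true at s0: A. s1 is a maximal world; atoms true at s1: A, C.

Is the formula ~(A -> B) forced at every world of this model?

Yes

s0 ||- ~(A -> B): no world accessible from s0 forces A -> B.
Since the root s0 forces ~(A -> B) and forcing is persistent (monotone upward), every world forces it.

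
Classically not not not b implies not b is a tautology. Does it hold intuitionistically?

This is triple-negation reduction, which is intuitionistically derivable.
Assume not not not b and suppose b. Then not not b (double-negation introduction), contradicting not not not b. So not b.

Yes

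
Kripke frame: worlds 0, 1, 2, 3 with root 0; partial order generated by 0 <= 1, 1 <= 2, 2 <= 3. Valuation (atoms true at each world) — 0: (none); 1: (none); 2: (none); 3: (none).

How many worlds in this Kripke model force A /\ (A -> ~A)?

0: does not force it — 0 ||-/- A /\ (A -> ~A) since 0 fails A.
1: does not force it — 1 ||-/- A /\ (A -> ~A) since 1 fails A.
2: does not force it — 2 ||-/- A /\ (A -> ~A) since 2 fails A.
3: does not force it.
Worlds forcing the formula: { }.

0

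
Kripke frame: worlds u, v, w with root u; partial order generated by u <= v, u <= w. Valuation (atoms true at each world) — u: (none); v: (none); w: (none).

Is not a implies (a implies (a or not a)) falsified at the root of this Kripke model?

No

u forces not a implies (a implies (a or not a)): every world accessible from u that forces not a (namely u, v, w) also forces a implies (a or not a).
So the root u forces not a implies (a implies (a or not a)); the model is not a countermodel.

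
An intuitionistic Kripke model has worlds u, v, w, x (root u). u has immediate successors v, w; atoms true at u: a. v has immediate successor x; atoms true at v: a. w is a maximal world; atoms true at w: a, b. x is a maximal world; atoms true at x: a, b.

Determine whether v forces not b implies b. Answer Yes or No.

Yes

v forces not b implies b vacuously: no world accessible from v forces the antecedent not b.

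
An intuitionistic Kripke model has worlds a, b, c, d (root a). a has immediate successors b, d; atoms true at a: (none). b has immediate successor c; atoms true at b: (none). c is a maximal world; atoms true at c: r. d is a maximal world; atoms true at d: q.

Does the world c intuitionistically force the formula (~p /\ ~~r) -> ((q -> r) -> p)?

c ||-/- (~p /\ ~~r) -> ((q -> r) -> p): already at c itself, c ||- ~p /\ ~~r but c ||-/- (q -> r) -> p.
c ||-/- (q -> r) -> p: already at c itself, c ||- q -> r but c ||-/- p.
c lacks atom p, so c ||-/- p.

No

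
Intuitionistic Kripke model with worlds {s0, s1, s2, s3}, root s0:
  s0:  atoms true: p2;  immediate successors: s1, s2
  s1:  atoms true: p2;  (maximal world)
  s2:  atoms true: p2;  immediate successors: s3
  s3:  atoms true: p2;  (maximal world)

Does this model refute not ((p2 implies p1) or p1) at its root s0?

s0 forces not ((p2 implies p1) or p1): no world accessible from s0 forces (p2 implies p1) or p1.
So the root s0 forces not ((p2 implies p1) or p1); the model is not a countermodel.

No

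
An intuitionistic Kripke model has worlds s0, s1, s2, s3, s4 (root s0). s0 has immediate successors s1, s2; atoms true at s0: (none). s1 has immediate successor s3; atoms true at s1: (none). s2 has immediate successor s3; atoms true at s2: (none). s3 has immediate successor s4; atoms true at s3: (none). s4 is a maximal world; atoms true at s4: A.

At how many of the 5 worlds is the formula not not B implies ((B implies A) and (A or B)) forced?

5

s0: forces it.
s1: forces it.
s2: forces it.
s3: forces it.
s4: forces it.
Worlds forcing the formula: {s0, s1, s2, s3, s4}.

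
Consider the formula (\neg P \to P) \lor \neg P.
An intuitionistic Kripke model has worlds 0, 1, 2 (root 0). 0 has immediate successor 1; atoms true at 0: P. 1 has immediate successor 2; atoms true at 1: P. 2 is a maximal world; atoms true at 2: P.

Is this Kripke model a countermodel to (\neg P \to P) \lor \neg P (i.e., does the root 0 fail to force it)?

No

0 \Vdash (\neg P \to P) \lor \neg P via the disjunct \neg P \to P.
So the root 0 forces (\neg P \to P) \lor \neg P; the model is not a countermodel.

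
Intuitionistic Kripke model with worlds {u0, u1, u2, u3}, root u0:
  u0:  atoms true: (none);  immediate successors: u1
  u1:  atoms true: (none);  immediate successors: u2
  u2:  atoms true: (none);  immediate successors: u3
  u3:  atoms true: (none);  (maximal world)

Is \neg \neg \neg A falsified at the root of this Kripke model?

u0 \Vdash \neg \neg \neg A: no world accessible from u0 forces \neg \neg A.
So the root u0 forces \neg \neg \neg A; the model is not a countermodel.

No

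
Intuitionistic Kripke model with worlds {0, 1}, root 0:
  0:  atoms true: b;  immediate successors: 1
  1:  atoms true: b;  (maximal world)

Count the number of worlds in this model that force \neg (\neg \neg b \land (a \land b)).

0: forces it.
1: forces it.
Worlds forcing the formula: {0, 1}.

2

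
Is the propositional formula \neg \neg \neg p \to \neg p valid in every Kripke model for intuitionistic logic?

Yes

This is triple-negation reduction, which is intuitionistically derivable.
Assume \neg \neg \neg p and suppose p. Then \neg \neg p (double-negation introduction), contradicting \neg \neg \neg p. So \neg p.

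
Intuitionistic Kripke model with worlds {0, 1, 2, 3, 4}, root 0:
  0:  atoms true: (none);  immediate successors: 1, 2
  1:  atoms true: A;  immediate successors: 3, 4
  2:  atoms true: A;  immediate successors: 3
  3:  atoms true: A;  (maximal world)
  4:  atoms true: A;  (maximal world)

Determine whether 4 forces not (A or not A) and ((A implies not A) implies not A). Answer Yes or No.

4 does not force not (A or not A) and ((A implies not A) implies not A) since 4 fails not (A or not A).

No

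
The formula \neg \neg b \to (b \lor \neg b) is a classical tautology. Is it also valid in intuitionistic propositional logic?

No

This is a variant of double-negation elimination (deriving excluded middle from double negation), which is not intuitionistically valid.
A Kripke countermodel: worlds w0, w1; order generated by w0 \le w1; atoms true at each world — w0:{}; w1:{b}.
w0 \nVdash \neg \neg b \to (b \lor \neg b): already at w0 itself, w0 \Vdash \neg \neg b but w0 \nVdash b \lor \neg b.
w0 \nVdash b \lor \neg b: neither disjunct is forced at w0.
w0 lacks atom b, so w0 \nVdash b.
So the root w0 does not force the formula.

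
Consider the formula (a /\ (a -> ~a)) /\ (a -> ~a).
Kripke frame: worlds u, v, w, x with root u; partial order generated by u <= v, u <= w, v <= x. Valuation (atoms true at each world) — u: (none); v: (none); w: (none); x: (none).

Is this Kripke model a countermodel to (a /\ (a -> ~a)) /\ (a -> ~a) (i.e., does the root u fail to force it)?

Yes

u ||-/- (a /\ (a -> ~a)) /\ (a -> ~a) since u fails a /\ (a -> ~a).
So the root u does not force (a /\ (a -> ~a)) /\ (a -> ~a); the model is a countermodel.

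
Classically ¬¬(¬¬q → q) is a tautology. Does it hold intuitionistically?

Yes

This is the double negation of double-negation elimination, which is intuitionistically derivable.
By Glivenko's theorem the double negation of any classical propositional tautology is intuitionistically provable; ¬¬q → q is classically a tautology.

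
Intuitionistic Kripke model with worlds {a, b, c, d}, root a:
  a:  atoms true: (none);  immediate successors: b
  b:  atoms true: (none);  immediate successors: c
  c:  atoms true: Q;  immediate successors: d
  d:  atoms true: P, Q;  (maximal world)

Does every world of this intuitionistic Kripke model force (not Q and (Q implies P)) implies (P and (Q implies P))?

a forces (not Q and (Q implies P)) implies (P and (Q implies P)) vacuously: no world accessible from a forces the antecedent not Q and (Q implies P).
Since the root a forces (not Q and (Q implies P)) implies (P and (Q implies P)) and forcing is persistent (monotone upward), every world forces it.

Yes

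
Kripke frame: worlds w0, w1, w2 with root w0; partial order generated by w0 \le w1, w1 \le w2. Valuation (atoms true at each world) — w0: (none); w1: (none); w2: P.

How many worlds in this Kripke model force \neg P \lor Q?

w0: does not force it — w0 \nVdash \neg P \lor Q: neither disjunct is forced at w0.
w1: does not force it — w1 \nVdash \neg P \lor Q: neither disjunct is forced at w1.
w2: does not force it — w2 \nVdash \neg P \lor Q: neither disjunct is forced at w2.
Worlds forcing the formula: { }.

0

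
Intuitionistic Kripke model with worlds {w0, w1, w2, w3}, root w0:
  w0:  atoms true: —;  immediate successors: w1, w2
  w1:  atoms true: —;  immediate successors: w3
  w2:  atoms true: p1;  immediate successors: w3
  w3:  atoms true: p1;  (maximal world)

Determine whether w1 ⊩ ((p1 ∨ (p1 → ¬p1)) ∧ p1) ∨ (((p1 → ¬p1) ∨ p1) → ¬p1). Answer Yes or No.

w1 ⊮ ((p1 ∨ (p1 → ¬p1)) ∧ p1) ∨ (((p1 → ¬p1) ∨ p1) → ¬p1): neither disjunct is forced at w1.
w1 ⊮ (p1 ∨ (p1 → ¬p1)) ∧ p1 since w1 fails p1 ∨ (p1 → ¬p1).

No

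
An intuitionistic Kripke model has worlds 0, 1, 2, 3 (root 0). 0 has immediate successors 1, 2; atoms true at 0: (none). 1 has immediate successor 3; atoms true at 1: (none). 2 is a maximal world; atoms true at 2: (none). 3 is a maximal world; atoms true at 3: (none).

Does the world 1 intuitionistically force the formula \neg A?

Yes

1 \Vdash \neg A: no world accessible from 1 forces A.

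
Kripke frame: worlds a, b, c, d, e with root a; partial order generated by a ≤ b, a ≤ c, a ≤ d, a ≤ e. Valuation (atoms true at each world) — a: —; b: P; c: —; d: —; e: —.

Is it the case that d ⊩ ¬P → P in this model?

No

d ⊮ ¬P → P: already at d itself, d ⊩ ¬P but d ⊮ P.
d lacks atom P, so d ⊮ P.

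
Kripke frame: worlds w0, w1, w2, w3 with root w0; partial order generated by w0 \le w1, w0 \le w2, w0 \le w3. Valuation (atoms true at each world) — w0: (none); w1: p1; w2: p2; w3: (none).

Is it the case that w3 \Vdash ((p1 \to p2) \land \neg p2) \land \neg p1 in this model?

w3 \Vdash ((p1 \to p2) \land \neg p2) \land \neg p1 since w3 forces both conjuncts.

Yes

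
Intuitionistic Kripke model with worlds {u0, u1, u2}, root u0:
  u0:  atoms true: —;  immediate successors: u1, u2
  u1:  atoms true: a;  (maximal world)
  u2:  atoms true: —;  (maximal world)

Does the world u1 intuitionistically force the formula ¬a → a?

u1 ⊩ ¬a → a vacuously: no world accessible from u1 forces the antecedent ¬a.

Yes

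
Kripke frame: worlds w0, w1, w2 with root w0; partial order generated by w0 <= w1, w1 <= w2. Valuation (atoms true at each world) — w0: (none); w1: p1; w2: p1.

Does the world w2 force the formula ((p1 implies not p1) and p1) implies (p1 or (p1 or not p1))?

Yes

w2 forces ((p1 implies not p1) and p1) implies (p1 or (p1 or not p1)) vacuously: no world accessible from w2 forces the antecedent (p1 implies not p1) and p1.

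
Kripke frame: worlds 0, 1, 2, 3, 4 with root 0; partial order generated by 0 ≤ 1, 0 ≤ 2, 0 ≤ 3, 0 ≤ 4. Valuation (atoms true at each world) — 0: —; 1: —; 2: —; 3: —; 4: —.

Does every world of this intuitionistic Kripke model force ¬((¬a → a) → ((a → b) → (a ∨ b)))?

No

Not every world: 0 ⊮ ¬((¬a → a) → ((a → b) → (a ∨ b))).
0 ⊮ ¬((¬a → a) → ((a → b) → (a ∨ b))) since 0 is accessible from 0 and 0 ⊩ (¬a → a) → ((a → b) → (a ∨ b)).
0 ⊩ (¬a → a) → ((a → b) → (a ∨ b)) vacuously: no world accessible from 0 forces the antecedent ¬a → a.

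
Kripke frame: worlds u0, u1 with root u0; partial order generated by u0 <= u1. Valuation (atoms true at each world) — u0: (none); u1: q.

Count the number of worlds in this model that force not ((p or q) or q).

u0: does not force it — u0 does not force not ((p or q) or q) since u1 is accessible from u0 and u1 forces (p or q) or q.
u1: does not force it — u1 does not force not ((p or q) or q) since u1 is accessible from u1 and u1 forces (p or q) or q.
Worlds forcing the formula: { }.

0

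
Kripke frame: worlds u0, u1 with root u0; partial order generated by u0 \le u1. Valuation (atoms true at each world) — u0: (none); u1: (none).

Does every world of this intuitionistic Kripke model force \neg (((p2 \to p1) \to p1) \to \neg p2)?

No

Not every world: u0 \nVdash \neg (((p2 \to p1) \to p1) \to \neg p2).
u0 \nVdash \neg (((p2 \to p1) \to p1) \to \neg p2) since u0 is accessible from u0 and u0 \Vdash ((p2 \to p1) \to p1) \to \neg p2.
u0 \Vdash ((p2 \to p1) \to p1) \to \neg p2 vacuously: no world accessible from u0 forces the antecedent (p2 \to p1) \to p1.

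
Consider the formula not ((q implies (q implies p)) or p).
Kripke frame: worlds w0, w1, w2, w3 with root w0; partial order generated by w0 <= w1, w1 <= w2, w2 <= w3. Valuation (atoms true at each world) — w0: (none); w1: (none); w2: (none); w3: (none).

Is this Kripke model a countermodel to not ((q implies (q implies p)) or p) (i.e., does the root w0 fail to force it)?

Yes

w0 does not force not ((q implies (q implies p)) or p) since w0 is accessible from w0 and w0 forces (q implies (q implies p)) or p.
w0 forces (q implies (q implies p)) or p via the disjunct q implies (q implies p).
So the root w0 does not force not ((q implies (q implies p)) or p); the model is a countermodel.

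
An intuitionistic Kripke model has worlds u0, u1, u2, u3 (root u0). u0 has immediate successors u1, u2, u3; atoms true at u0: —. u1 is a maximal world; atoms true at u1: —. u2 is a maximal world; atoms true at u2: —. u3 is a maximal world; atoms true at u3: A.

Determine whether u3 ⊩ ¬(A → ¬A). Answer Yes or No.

Yes

u3 ⊩ ¬(A → ¬A): no world accessible from u3 forces A → ¬A.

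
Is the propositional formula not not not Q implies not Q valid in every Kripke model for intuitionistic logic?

This is triple-negation reduction, which is intuitionistically derivable.
Assume not not not Q and suppose Q. Then not not Q (double-negation introduction), contradicting not not not Q. So not Q.

Yes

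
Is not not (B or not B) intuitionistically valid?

This is the double negation of excluded middle, which is intuitionistically derivable.
Assuming not (B or not B): from B we'd get B or not B, so not B; but then B or not B again — contradiction. Hence not not (B or not B).

Yes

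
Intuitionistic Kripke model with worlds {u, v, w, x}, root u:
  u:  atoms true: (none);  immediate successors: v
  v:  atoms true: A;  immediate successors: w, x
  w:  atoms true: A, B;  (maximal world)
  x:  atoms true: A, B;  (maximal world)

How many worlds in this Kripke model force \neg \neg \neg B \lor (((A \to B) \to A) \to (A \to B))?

2

u: does not force it — u \nVdash \neg \neg \neg B \lor (((A \to B) \to A) \to (A \to B)): neither disjunct is forced at u.
v: does not force it — v \nVdash \neg \neg \neg B \lor (((A \to B) \to A) \to (A \to B)): neither disjunct is forced at v.
w: forces it.
x: forces it.
Worlds forcing the formula: {w, x}.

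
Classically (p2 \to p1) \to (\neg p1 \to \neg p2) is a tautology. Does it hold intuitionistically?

Yes

This is the forward direction of contraposition, which is intuitionistically derivable.
Assume p2 \to p1 and \neg p1. If p2 held then p1 would follow, contradicting \neg p1; so \neg p2.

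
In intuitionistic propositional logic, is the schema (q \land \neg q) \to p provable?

This is an instance of ex falso quodlibet, which is intuitionistically derivable.
No world can force both q and \neg q, so the antecedent q \land \neg q is never forced and the implication holds vacuously at every world.

Yes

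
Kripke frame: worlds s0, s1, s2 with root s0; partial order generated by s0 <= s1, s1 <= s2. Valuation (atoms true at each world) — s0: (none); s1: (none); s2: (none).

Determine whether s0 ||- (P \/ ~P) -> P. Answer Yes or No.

s0 ||-/- (P \/ ~P) -> P: already at s0 itself, s0 ||- P \/ ~P but s0 ||-/- P.
s0 lacks atom P, so s0 ||-/- P.

No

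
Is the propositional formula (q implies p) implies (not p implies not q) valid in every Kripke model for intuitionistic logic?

This is the forward direction of contraposition, which is intuitionistically derivable.
Assume q implies p and not p. If q held then p would follow, contradicting not p; so not q.

Yes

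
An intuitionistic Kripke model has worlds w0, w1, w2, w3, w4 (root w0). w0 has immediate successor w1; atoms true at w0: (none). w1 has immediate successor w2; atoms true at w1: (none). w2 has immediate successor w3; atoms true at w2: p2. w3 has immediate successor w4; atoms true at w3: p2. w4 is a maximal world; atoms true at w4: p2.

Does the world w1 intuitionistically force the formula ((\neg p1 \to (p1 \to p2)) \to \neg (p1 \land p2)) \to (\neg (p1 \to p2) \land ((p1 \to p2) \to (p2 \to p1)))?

w1 \nVdash ((\neg p1 \to (p1 \to p2)) \to \neg (p1 \land p2)) \to (\neg (p1 \to p2) \land ((p1 \to p2) \to (p2 \to p1))): already at w1 itself, w1 \Vdash (\neg p1 \to (p1 \to p2)) \to \neg (p1 \land p2) but w1 \nVdash \neg (p1 \to p2) \land ((p1 \to p2) \to (p2 \to p1)).
w1 \nVdash \neg (p1 \to p2) \land ((p1 \to p2) \to (p2 \to p1)) since w1 fails \neg (p1 \to p2).

No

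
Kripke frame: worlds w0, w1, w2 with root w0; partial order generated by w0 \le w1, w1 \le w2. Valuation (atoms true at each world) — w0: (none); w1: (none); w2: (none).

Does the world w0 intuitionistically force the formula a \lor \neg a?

Yes

w0 \Vdash a \lor \neg a via the disjunct \neg a.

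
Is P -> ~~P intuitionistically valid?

This is double-negation introduction, which is intuitionistically derivable.
If a world forces P then every accessible world forces P (persistence), so none forces ~P; hence ~~P.

Yes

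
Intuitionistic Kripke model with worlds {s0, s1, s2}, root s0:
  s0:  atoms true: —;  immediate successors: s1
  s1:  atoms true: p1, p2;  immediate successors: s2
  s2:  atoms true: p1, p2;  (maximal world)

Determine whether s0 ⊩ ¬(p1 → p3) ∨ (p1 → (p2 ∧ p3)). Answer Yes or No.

Yes

s0 ⊩ ¬(p1 → p3) ∨ (p1 → (p2 ∧ p3)) via the disjunct ¬(p1 → p3).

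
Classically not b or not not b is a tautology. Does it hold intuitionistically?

No

This is the weak law of excluded middle, which is not intuitionistically valid.
A Kripke countermodel: worlds 0, 1, 2; order generated by 0 <= 1, 0 <= 2; atoms true at each world — 0:{}; 1:{b}; 2:{}.
0 does not force not b or not not b: neither disjunct is forced at 0.
0 does not force not b since 1 is accessible from 0 and 1 forces b.
So the root 0 does not force the formula.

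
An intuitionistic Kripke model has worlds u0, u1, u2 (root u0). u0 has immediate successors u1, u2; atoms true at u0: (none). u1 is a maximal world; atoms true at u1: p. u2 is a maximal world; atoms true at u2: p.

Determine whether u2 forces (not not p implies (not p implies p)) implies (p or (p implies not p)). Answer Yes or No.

Yes

u2 forces (not not p implies (not p implies p)) implies (p or (p implies not p)): every world accessible from u2 that forces not not p implies (not p implies p) (namely u2) also forces p or (p implies not p).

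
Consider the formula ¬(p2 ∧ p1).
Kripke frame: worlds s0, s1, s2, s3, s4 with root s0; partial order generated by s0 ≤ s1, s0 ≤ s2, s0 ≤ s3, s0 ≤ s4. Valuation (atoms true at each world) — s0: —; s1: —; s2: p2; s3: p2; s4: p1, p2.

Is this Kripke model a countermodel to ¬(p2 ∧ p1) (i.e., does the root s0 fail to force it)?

Yes

s0 ⊮ ¬(p2 ∧ p1) since s4 is accessible from s0 and s4 ⊩ p2 ∧ p1.
s4 ⊩ p2 ∧ p1 since s4 forces both conjuncts.
So the root s0 does not force ¬(p2 ∧ p1); the model is a countermodel.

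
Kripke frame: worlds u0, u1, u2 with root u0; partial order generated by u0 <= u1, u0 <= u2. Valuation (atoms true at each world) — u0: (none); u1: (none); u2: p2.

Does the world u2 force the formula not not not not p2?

Yes

u2 forces not not not not p2: no world accessible from u2 forces not not not p2.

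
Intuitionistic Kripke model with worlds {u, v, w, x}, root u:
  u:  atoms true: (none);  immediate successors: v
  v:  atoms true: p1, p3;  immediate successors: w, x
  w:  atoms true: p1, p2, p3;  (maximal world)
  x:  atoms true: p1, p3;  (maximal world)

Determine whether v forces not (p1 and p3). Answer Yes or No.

v does not force not (p1 and p3) since v is accessible from v and v forces p1 and p3.
v forces p1 and p3 since v forces both conjuncts.

No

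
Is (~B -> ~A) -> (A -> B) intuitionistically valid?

No

This is the converse of contraposition, which is not intuitionistically valid.
A Kripke countermodel: worlds a, b; order generated by a <= b; atoms true at each world — a:{A}; b:{A,B}.
a ||-/- (~B -> ~A) -> (A -> B): already at a itself, a ||- ~B -> ~A but a ||-/- A -> B.
a ||-/- A -> B: already at a itself, a ||- A but a ||-/- B.
a lacks atom B, so a ||-/- B.
So the root a does not force the formula.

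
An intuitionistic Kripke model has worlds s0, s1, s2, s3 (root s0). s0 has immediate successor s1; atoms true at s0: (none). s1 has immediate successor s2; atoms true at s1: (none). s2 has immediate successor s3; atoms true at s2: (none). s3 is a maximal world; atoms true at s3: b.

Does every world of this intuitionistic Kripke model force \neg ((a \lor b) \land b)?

No

Not every world: s0 \nVdash \neg ((a \lor b) \land b).
s0 \nVdash \neg ((a \lor b) \land b) since s3 is accessible from s0 and s3 \Vdash (a \lor b) \land b.
s3 \Vdash (a \lor b) \land b since s3 forces both conjuncts.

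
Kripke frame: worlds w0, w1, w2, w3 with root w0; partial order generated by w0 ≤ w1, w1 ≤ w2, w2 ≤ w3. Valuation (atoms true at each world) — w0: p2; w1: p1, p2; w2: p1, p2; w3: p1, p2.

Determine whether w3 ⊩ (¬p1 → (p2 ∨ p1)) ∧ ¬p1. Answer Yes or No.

w3 ⊮ (¬p1 → (p2 ∨ p1)) ∧ ¬p1 since w3 fails ¬p1.

No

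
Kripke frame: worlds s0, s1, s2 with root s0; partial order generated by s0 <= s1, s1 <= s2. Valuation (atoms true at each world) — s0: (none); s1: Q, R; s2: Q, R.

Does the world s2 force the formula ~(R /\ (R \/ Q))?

No

s2 ||-/- ~(R /\ (R \/ Q)) since s2 is accessible from s2 and s2 ||- R /\ (R \/ Q).
s2 ||- R /\ (R \/ Q) since s2 forces both conjuncts.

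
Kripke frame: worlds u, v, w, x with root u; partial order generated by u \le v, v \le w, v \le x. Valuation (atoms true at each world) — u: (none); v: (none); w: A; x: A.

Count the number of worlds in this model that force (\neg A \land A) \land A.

u: does not force it — u \nVdash (\neg A \land A) \land A since u fails \neg A \land A.
v: does not force it — v \nVdash (\neg A \land A) \land A since v fails \neg A \land A.
w: does not force it — w \nVdash (\neg A \land A) \land A since w fails \neg A \land A.
x: does not force it.
Worlds forcing the formula: { }.

0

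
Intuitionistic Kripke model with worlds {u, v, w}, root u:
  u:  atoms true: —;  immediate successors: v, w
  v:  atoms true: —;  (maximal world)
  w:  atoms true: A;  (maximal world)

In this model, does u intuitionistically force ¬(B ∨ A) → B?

u ⊮ ¬(B ∨ A) → B: at the accessible world v, v ⊩ ¬(B ∨ A) but v ⊮ B.
v lacks atom B, so v ⊮ B.

No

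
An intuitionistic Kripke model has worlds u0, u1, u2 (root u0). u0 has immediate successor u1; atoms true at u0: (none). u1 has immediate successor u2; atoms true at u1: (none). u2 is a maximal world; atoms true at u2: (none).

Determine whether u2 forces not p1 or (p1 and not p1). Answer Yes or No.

u2 forces not p1 or (p1 and not p1) via the disjunct not p1.

Yes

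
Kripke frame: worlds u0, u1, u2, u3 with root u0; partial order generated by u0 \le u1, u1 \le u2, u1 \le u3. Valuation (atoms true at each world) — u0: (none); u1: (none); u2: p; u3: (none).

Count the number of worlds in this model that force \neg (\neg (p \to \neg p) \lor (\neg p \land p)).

1

u0: does not force it — u0 \nVdash \neg (\neg (p \to \neg p) \lor (\neg p \land p)) since u2 is accessible from u0 and u2 \Vdash \neg (p \to \neg p) \lor (\neg p \land p).
u1: does not force it.
u2: does not force it.
u3: forces it.
Worlds forcing the formula: {u3}.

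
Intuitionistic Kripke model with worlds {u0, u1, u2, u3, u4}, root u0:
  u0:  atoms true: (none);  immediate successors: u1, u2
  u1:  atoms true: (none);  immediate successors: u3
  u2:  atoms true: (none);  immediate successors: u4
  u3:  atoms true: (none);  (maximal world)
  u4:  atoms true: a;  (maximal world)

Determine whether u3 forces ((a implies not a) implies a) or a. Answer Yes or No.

u3 does not force ((a implies not a) implies a) or a: neither disjunct is forced at u3.
u3 does not force (a implies not a) implies a: already at u3 itself, u3 forces a implies not a but u3 does not force a.
u3 lacks atom a, so u3 does not force a.

No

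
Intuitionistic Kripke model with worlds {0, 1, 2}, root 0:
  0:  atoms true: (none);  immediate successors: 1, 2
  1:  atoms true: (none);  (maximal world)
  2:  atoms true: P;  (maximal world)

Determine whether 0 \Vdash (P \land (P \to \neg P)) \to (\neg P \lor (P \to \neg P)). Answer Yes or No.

Yes

0 \Vdash (P \land (P \to \neg P)) \to (\neg P \lor (P \to \neg P)) vacuously: no world accessible from 0 forces the antecedent P \land (P \to \neg P).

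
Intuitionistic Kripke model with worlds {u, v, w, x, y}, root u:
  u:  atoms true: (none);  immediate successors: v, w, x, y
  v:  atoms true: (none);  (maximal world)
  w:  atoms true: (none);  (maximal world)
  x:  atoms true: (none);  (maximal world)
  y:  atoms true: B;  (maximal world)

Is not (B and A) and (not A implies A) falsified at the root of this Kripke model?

u does not force not (B and A) and (not A implies A) since u fails not A implies A.
So the root u does not force not (B and A) and (not A implies A); the model is a countermodel.

Yes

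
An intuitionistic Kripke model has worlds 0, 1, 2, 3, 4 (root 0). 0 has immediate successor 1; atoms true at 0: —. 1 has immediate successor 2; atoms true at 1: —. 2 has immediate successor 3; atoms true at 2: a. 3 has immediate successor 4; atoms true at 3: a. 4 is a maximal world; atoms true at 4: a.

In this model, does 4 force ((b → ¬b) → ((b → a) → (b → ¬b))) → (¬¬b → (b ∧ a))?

Yes

4 ⊩ ((b → ¬b) → ((b → a) → (b → ¬b))) → (¬¬b → (b ∧ a)): every world accessible from 4 that forces (b → ¬b) → ((b → a) → (b → ¬b)) (namely 4) also forces ¬¬b → (b ∧ a).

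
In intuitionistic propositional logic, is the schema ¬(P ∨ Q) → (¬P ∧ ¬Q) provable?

This is a constructively valid De Morgan direction (negated disjunction to conjunction of negations), which is intuitionistically derivable.
From ¬(P ∨ Q): if P held then P ∨ Q would, contradiction — so ¬P; similarly ¬Q.

Yes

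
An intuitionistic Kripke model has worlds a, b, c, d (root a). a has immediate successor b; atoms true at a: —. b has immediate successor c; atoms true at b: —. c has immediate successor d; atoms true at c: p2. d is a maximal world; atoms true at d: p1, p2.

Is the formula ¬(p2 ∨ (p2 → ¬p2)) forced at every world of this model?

Not every world: a ⊮ ¬(p2 ∨ (p2 → ¬p2)).
a ⊮ ¬(p2 ∨ (p2 → ¬p2)) since c is accessible from a and c ⊩ p2 ∨ (p2 → ¬p2).
c ⊩ p2 ∨ (p2 → ¬p2) via the disjunct p2.

No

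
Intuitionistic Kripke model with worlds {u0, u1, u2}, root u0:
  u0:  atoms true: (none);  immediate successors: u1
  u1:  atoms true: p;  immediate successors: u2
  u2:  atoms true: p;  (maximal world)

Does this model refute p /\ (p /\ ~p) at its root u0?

u0 ||-/- p /\ (p /\ ~p) since u0 fails p.
So the root u0 does not force p /\ (p /\ ~p); the model is a countermodel.

Yes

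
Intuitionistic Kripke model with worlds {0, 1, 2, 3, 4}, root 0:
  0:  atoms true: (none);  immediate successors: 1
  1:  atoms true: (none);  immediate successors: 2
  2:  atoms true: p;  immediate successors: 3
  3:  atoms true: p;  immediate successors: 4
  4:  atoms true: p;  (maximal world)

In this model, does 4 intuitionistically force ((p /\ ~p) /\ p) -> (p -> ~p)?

Yes

4 ||- ((p /\ ~p) /\ p) -> (p -> ~p) vacuously: no world accessible from 4 forces the antecedent (p /\ ~p) /\ p.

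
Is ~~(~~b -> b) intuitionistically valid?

Yes

This is the double negation of double-negation elimination, which is intuitionistically derivable.
By Glivenko's theorem the double negation of any classical propositional tautology is intuitionistically provable; ~~b -> b is classically a tautology.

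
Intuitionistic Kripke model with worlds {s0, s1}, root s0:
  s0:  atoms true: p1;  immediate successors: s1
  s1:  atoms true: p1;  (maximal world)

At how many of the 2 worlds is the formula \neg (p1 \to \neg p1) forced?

s0: forces it.
s1: forces it.
Worlds forcing the formula: {s0, s1}.

2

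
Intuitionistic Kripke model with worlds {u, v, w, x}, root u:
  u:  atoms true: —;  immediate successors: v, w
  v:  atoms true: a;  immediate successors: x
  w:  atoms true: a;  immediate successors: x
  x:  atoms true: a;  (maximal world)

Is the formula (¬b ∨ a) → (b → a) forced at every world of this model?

u ⊩ (¬b ∨ a) → (b → a): every world accessible from u that forces ¬b ∨ a (namely u, v, w, x) also forces b → a.
Since the root u forces (¬b ∨ a) → (b → a) and forcing is persistent (monotone upward), every world forces it.

Yes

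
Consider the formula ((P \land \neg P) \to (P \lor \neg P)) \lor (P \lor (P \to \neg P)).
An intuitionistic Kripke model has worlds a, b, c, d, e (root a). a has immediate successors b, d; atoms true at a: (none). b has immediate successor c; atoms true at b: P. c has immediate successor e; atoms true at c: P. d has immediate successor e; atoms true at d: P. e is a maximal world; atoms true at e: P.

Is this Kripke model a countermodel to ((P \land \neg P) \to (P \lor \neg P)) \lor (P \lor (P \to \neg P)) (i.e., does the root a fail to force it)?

a \Vdash ((P \land \neg P) \to (P \lor \neg P)) \lor (P \lor (P \to \neg P)) via the disjunct (P \land \neg P) \to (P \lor \neg P).
So the root a forces ((P \land \neg P) \to (P \lor \neg P)) \lor (P \lor (P \to \neg P)); the model is not a countermodel.

No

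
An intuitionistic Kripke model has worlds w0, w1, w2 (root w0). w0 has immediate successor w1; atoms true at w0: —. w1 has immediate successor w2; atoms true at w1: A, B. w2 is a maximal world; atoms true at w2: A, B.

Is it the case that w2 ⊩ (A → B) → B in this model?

w2 ⊩ (A → B) → B: every world accessible from w2 that forces A → B (namely w2) also forces B.

Yes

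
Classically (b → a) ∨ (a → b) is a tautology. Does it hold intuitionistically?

No

This is the Gödel–Dummett linearity axiom, which is not intuitionistically valid.
A Kripke countermodel: worlds w0, w1, w2; order generated by w0 ≤ w1, w0 ≤ w2; atoms true at each world — w0:{}; w1:{b}; w2:{a}.
w0 ⊮ (b → a) ∨ (a → b): neither disjunct is forced at w0.
w0 ⊮ b → a: at the accessible world w1, w1 ⊩ b but w1 ⊮ a.
w1 lacks atom a, so w1 ⊮ a.
So the root w0 does not force the formula.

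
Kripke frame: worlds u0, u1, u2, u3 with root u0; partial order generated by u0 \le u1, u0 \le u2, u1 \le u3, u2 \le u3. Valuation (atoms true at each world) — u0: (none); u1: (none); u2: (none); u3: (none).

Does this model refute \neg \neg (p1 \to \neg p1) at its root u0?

u0 \Vdash \neg \neg (p1 \to \neg p1): no world accessible from u0 forces \neg (p1 \to \neg p1).
So the root u0 forces \neg \neg (p1 \to \neg p1); the model is not a countermodel.

No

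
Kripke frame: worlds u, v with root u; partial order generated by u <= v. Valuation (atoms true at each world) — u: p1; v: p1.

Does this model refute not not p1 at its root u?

No

u forces not not p1: no world accessible from u forces not p1.
So the root u forces not not p1; the model is not a countermodel.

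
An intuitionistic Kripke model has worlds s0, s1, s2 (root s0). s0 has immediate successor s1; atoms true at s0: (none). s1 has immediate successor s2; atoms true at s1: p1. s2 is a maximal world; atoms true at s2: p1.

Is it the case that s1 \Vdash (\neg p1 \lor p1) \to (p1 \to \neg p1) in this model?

s1 \nVdash (\neg p1 \lor p1) \to (p1 \to \neg p1): already at s1 itself, s1 \Vdash \neg p1 \lor p1 but s1 \nVdash p1 \to \neg p1.
s1 \nVdash p1 \to \neg p1: already at s1 itself, s1 \Vdash p1 but s1 \nVdash \neg p1.
s1 \nVdash \neg p1 since s1 is accessible from s1 and s1 \Vdash p1.

No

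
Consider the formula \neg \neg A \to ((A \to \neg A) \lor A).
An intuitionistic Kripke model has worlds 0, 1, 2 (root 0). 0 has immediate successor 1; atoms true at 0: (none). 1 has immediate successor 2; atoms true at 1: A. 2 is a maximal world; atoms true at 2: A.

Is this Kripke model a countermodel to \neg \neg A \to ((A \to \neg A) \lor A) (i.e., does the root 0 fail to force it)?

0 \nVdash \neg \neg A \to ((A \to \neg A) \lor A): already at 0 itself, 0 \Vdash \neg \neg A but 0 \nVdash (A \to \neg A) \lor A.
0 \nVdash (A \to \neg A) \lor A: neither disjunct is forced at 0.
0 \nVdash A \to \neg A: at the accessible world 1, 1 \Vdash A but 1 \nVdash \neg A.
1 \nVdash \neg A since 1 is accessible from 1 and 1 \Vdash A.
So the root 0 does not force \neg \neg A \to ((A \to \neg A) \lor A); the model is a countermodel.

Yes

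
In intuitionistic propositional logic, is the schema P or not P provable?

This is the law of excluded middle, which is not intuitionistically valid.
A Kripke countermodel: worlds w0, w1; order generated by w0 <= w1; atoms true at each world — w0:{}; w1:{P}.
w0 does not force P or not P: neither disjunct is forced at w0.
w0 lacks atom P, so w0 does not force P.
So the root w0 does not force the formula.

No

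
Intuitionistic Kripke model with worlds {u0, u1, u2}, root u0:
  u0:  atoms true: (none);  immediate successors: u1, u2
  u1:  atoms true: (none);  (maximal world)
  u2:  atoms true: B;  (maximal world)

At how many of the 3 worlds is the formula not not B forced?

u0: does not force it — u0 does not force not not B since u1 is accessible from u0 and u1 forces not B.
u1: does not force it — u1 does not force not not B since u1 is accessible from u1 and u1 forces not B.
u2: forces it.
Worlds forcing the formula: {u2}.

1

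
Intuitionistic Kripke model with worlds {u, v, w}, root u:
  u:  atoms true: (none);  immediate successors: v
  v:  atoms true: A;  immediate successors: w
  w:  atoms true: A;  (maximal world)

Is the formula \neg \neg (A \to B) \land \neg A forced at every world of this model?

Not every world: u \nVdash \neg \neg (A \to B) \land \neg A.
u \nVdash \neg \neg (A \to B) \land \neg A since u fails \neg \neg (A \to B).

No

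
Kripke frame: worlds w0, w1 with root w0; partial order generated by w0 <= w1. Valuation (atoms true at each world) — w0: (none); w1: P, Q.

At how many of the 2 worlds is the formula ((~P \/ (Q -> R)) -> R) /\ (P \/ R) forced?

w0: does not force it — w0 ||-/- ((~P \/ (Q -> R)) -> R) /\ (P \/ R) since w0 fails P \/ R.
w1: forces it.
Worlds forcing the formula: {w1}.

1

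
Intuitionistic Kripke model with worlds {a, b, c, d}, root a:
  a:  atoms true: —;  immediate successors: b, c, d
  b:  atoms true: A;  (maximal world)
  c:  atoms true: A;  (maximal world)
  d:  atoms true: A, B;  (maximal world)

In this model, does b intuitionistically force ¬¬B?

No

b ⊮ ¬¬B since b is accessible from b and b ⊩ ¬B.
b ⊩ ¬B: no world accessible from b forces B.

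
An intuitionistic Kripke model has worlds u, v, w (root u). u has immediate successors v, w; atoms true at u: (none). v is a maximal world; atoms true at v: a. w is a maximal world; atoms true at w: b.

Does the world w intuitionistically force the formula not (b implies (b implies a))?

Yes

w forces not (b implies (b implies a)): no world accessible from w forces b implies (b implies a).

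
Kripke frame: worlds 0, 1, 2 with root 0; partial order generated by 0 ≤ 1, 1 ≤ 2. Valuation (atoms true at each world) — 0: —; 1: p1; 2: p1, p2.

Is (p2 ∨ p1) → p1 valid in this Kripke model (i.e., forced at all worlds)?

0 ⊩ (p2 ∨ p1) → p1: every world accessible from 0 that forces p2 ∨ p1 (namely 1, 2) also forces p1.
Since the root 0 forces (p2 ∨ p1) → p1 and forcing is persistent (monotone upward), every world forces it.

Yes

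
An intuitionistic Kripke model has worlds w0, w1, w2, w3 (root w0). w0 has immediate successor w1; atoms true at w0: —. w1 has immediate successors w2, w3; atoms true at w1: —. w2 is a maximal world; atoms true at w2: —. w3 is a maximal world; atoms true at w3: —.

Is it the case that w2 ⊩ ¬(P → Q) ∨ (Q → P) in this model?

w2 ⊩ ¬(P → Q) ∨ (Q → P) via the disjunct Q → P.

Yes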